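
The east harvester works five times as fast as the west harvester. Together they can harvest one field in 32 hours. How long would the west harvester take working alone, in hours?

Let the west harvester's rate be r; then the east harvester's rate is 5r, so together (5 + 1)r = 6r = 1/32.
Thus r = 1/192 per hour.
The west harvester alone: 192 hours; the east harvester alone: 192/5 hours.

192 hours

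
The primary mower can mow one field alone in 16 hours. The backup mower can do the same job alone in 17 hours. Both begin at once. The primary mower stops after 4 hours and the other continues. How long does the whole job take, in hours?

In the first 4 hours the combined rate is 33/272, so 33/68 of the job is done, leaving 35/68.
After the primary mower leaves the rate is 1/17 per hour; the remaining 35/68 takes 35/4 hours.
Total = 4 + 35/4 = 51/4 hours.

51/4 hours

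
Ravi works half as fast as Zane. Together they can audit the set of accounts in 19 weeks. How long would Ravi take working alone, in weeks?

57 weeks

Let Zane's rate be r; then Ravi's rate is (1/2)r, so together (1/2 + 1)r = (3/2)r = 1/19.
Thus r = 2/57 per week.
Zane alone: 57/2 weeks; Ravi alone: 57 weeks.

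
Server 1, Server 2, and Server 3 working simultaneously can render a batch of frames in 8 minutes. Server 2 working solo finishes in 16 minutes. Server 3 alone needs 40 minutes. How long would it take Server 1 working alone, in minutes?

Combined rate is 1/8 per minute.
Known contribution: 1/16 + 1/40 = (5 + 2)/80 = 7/80 per minute.
So Server 1's rate is 1/8 − 7/80 = 3/80, meaning 80/3 minutes alone.

80/3 minutes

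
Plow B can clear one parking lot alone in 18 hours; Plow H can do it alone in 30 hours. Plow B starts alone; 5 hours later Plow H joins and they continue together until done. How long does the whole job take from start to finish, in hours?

105/8 hours

In 5 hours Plow B does 5/18 of the job, leaving 13/18.
Plow B and Plow H together work at 4/45 per hour, so finishing takes 13/18 ÷ 4/45 = 65/8 hours.
Total time = 5 + 65/8 = 105/8 hours.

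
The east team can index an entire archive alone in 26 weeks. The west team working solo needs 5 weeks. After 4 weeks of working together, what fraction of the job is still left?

3/65

Combined rate: 1/26 + 1/5 = (5 + 26)/130 = 31/130 per week.
In 4 weeks they complete 4·31/130 = 62/65 of the job.
So 3/65 remains.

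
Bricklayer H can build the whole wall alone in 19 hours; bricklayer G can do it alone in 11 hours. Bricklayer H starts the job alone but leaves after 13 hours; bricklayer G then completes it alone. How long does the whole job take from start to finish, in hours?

In 13 hours bricklayer H does 13/19 of the job, leaving 6/19.
Bricklayer G works at 1/11 per hour, so finishing takes 6/19 ÷ 1/11 = 66/19 hours.
Total time = 13 + 66/19 = 313/19 hours.

313/19 hours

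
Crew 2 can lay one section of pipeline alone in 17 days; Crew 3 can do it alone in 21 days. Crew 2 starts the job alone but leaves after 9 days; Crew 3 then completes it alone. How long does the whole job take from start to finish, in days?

321/17 days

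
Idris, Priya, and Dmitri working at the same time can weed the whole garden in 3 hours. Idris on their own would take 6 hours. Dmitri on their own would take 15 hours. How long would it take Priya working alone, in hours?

10 hours

Combined rate is 1/3 per hour.
Known contribution: 1/6 + 1/15 = (5 + 2)/30 = 7/30 per hour.
So Priya's rate is 1/3 − 7/30 = 1/10, meaning 10 hours alone.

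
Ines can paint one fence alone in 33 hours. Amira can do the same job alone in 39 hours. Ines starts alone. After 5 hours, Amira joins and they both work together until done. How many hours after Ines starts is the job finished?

121/6 hours

In the first 5 hours Ines alone does 5/33 of the job, leaving 28/33.
Once everyone is working, combined rate: 1/33 + 1/39 = (13 + 11)/429 = 24/429 = 8/143 per hour.
Remaining 28/33 at 8/143 per hour takes 91/6 hours.
Total from the start = 5 + 91/6 = 121/6 hours.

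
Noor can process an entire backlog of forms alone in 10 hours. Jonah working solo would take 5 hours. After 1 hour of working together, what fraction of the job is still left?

7/10

Combined rate: 1/10 + 1/5 = (1 + 2)/10 = 3/10 per hour.
In 1 hour they complete 1·3/10 = 3/10 of the job.
So 7/10 remains.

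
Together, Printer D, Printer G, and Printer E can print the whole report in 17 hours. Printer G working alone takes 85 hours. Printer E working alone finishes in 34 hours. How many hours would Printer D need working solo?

170/3 hours

Combined rate is 1/17 per hour.
Known contribution: 1/85 + 1/34 = (2 + 5)/170 = 7/170 per hour.
So Printer D's rate is 1/17 − 7/170 = 3/170, meaning 170/3 hours alone.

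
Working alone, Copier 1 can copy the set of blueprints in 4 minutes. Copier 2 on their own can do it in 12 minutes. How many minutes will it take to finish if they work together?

With two workers the combined time is the product over the sum: 4·12/(4+12) = 48/16 = 3 minutes.

3 minutes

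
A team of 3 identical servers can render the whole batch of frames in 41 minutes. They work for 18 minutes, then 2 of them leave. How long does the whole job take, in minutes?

87 minutes

One server does 1/123 of the job per minute.
After 18 minutes with 3 servers, 18/41 is done (23/41 left).
With 1 server the rate is 1/123, so the rest takes 23/41 ÷ 1/123 = 69 minutes.
Total = 18 + 69 = 87 minutes.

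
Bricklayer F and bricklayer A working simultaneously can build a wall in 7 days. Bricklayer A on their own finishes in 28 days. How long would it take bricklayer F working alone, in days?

28/3 days

Combined rate is 1/7 per day.
Known contribution: 1/28 per day.
So bricklayer F's rate is 1/7 − 1/28 = 3/28, meaning 28/3 days alone.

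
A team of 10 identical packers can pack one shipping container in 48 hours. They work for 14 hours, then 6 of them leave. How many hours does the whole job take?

99 hours

One packer does 1/480 of the job per hour.
After 14 hours with 10 packers, 7/24 is done (17/24 left).
With 4 packers the rate is 4/480 = 1/120, so the rest takes 17/24 ÷ 1/120 = 85 hours.
Total = 14 + 85 = 99 hours.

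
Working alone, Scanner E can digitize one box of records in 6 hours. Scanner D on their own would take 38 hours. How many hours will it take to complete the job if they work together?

57/11 hours

With two workers the combined time is the product over the sum: 6·38/(6+38) = 228/44 = 57/11 hours.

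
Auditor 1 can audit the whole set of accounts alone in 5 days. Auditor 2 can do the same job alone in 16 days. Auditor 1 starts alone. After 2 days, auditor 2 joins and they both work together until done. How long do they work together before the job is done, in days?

In the first 2 days auditor 1 alone does 2/5 of the job, leaving 3/5.
Once everyone is working, combined rate: 1/5 + 1/16 = (16 + 5)/80 = 21/80 per day.
Remaining 3/5 at 21/80 per day takes 16/7 days.

16/7 days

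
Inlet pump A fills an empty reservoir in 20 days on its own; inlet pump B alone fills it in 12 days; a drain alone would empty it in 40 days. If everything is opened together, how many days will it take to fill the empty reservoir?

Net rate = 1/20 + 1/12 − 1/40 = (6 + 10 − 3)/120 = 13/120 per day.
Filling time = 1 ÷ (13/120) = 120/13 days.

120/13 days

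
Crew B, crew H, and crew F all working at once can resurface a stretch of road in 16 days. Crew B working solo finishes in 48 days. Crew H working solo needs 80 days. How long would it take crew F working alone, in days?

Combined rate is 1/16 per day.
Known contribution: 1/48 + 1/80 = (5 + 3)/240 = 8/240 = 1/30 per day.
So crew F's rate is 1/16 − 1/30 = 7/240, meaning 240/7 days alone.

240/7 days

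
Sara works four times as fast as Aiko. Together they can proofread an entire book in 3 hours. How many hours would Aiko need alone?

15 hours

Let Aiko's rate be r; then Sara's rate is 4r, so together (4 + 1)r = 5r = 1/3.
Thus r = 1/15 per hour.
Aiko alone: 15 hours; Sara alone: 15/4 hours.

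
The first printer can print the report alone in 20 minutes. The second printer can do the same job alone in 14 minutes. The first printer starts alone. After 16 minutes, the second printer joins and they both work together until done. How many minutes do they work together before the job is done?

28/17 minutes

In the first 16 minutes the first printer alone does 16/20 = 4/5 of the job, leaving 1/5.
Once everyone is working, combined rate: 1/20 + 1/14 = (7 + 10)/140 = 17/140 per minute.
Remaining 1/5 at 17/140 per minute takes 28/17 minutes.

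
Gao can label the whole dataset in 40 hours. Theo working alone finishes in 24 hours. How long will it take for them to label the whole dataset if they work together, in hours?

15 hours

Combined rate: 1/40 + 1/24 = (3 + 5)/120 = 8/120 = 1/15 per hour.
Time = 1 ÷ (1/15) = 15 hours.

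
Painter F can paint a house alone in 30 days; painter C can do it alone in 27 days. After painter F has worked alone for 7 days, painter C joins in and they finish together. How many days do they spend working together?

207/19 days

In 7 days painter F does 7/30 of the job, leaving 23/30.
Painter F and painter C together work at 19/270 per day, so finishing takes 23/30 ÷ 19/270 = 207/19 days.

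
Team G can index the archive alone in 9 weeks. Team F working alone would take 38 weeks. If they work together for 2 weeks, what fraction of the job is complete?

Combined rate: 1/9 + 1/38 = (38 + 9)/342 = 47/342 per week.
In 2 weeks they complete 2·47/342 = 47/171 of the job.

47/171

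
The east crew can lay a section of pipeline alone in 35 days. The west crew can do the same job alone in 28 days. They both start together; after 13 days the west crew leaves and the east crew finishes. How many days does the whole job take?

75/4 days

In the first 13 days the combined rate is 9/140, so 117/140 of the job is done, leaving 23/140.
After the west crew leaves the rate is 1/35 per day; the remaining 23/140 takes 23/4 days.
Total = 13 + 23/4 = 75/4 days.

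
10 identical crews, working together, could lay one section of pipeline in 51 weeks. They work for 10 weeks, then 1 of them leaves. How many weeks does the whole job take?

500/9 weeks

One crew does 1/510 of the job per week.
After 10 weeks with 10 crews, 10/51 is done (41/51 left).
With 9 crews the rate is 9/510 = 3/170, so the rest takes 41/51 ÷ 3/170 = 410/9 weeks.
Total = 10 + 410/9 = 500/9 weeks.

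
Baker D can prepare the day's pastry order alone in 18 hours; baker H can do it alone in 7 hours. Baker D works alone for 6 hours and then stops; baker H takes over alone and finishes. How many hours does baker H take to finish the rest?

In 6 hours baker D does 6/18 = 1/3 of the job, leaving 2/3.
Baker H works at 1/7 per hour, so finishing takes 2/3 ÷ 1/7 = 14/3 hours.

14/3 hours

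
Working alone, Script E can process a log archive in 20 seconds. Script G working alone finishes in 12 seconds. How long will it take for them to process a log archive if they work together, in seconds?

15/2 seconds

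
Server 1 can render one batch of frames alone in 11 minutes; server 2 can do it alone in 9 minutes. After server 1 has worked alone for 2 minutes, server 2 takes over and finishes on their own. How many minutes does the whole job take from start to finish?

In 2 minutes server 1 does 2/11 of the job, leaving 9/11.
Server 2 works at 1/9 per minute, so finishing takes 9/11 ÷ 1/9 = 81/11 minutes.
Total time = 2 + 81/11 = 103/11 minutes.

103/11 minutes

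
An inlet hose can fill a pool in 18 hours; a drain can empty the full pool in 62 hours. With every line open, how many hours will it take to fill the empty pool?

Net rate = 1/18 − 1/62 = (31 − 9)/558 = 22/558 = 11/279 per hour.
Filling time = 1 ÷ (11/279) = 279/11 hours.

279/11 hours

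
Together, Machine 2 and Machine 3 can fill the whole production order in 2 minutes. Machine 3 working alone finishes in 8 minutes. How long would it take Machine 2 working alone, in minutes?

8/3 minutes

Combined rate is 1/2 per minute.
Known contribution: 1/8 per minute.
So Machine 2's rate is 1/2 − 1/8 = 3/8, meaning 8/3 minutes alone.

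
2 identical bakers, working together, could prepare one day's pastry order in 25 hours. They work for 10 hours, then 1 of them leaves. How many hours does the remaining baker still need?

30 hours

One baker does 1/50 of the job per hour.
After 10 hours with 2 bakers, 2/5 is done (3/5 left).
With 1 baker the rate is 1/50, so the rest takes 3/5 ÷ 1/50 = 30 hours.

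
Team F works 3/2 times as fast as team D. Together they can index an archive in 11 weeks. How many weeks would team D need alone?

55/2 weeks

Let team D's rate be r; then team F's rate is (3/2)r, so together (3/2 + 1)r = (5/2)r = 1/11.
Thus r = 2/55 per week.
Team D alone: 55/2 weeks; team F alone: 55/3 weeks.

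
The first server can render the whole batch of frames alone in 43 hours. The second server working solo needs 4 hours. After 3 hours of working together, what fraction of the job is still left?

Combined rate: 1/43 + 1/4 = (4 + 43)/172 = 47/172 per hour.
In 3 hours they complete 3·47/172 = 141/172 of the job.
So 31/172 remains.

31/172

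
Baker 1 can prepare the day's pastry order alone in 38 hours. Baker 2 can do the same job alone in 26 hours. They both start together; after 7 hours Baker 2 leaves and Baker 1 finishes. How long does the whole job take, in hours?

361/13 hours

In the first 7 hours the combined rate is 16/247, so 112/247 of the job is done, leaving 135/247.
After Baker 2 leaves the rate is 1/38 per hour; the remaining 135/247 takes 270/13 hours.
Total = 7 + 270/13 = 361/13 hours.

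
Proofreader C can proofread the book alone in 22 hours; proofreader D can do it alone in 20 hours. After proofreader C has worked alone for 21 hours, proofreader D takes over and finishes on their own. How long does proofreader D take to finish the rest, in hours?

In 21 hours proofreader C does 21/22 of the job, leaving 1/22.
Proofreader D works at 1/20 per hour, so finishing takes 1/22 ÷ 1/20 = 10/11 hours.

10/11 hours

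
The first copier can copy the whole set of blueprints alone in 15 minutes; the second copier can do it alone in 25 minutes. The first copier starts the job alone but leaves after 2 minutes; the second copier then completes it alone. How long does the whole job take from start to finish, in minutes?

In 2 minutes the first copier does 2/15 of the job, leaving 13/15.
The second copier works at 1/25 per minute, so finishing takes 13/15 ÷ 1/25 = 65/3 minutes.
Total time = 2 + 65/3 = 71/3 minutes.

71/3 minutes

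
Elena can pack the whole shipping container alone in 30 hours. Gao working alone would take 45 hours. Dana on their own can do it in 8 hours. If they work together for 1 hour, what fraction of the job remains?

Combined rate: 1/30 + 1/45 + 1/8 = (12 + 8 + 45)/360 = 65/360 = 13/72 per hour.
In 1 hour they complete 1·13/72 = 13/72 of the job.
So 59/72 remains.

59/72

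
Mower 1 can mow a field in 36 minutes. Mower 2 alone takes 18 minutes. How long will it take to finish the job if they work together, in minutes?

12 minutes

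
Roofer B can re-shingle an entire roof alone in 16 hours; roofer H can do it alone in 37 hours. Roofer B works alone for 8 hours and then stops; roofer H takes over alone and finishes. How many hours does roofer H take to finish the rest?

In 8 hours roofer B does 8/16 = 1/2 of the job, leaving 1/2.
Roofer H works at 1/37 per hour, so finishing takes 1/2 ÷ 1/37 = 37/2 hours.

37/2 hours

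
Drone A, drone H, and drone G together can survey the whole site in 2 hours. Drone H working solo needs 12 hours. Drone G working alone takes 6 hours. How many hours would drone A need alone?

4 hours

Combined rate is 1/2 per hour.
Known contribution: 1/12 + 1/6 = (1 + 2)/12 = 3/12 = 1/4 per hour.
So drone A's rate is 1/2 − 1/4 = 1/4, meaning 4 hours alone.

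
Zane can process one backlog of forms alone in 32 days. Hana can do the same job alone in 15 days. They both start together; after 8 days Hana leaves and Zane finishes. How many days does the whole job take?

224/15 days

In the first 8 days the combined rate is 47/480, so 47/60 of the job is done, leaving 13/60.
After Hana leaves the rate is 1/32 per day; the remaining 13/60 takes 104/15 days.
Total = 8 + 104/15 = 224/15 days.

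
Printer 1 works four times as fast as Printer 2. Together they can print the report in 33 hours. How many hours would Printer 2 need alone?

Let Printer 2's rate be r; then Printer 1's rate is 4r, so together (4 + 1)r = 5r = 1/33.
Thus r = 1/165 per hour.
Printer 2 alone: 165 hours; Printer 1 alone: 165/4 hours.

165 hours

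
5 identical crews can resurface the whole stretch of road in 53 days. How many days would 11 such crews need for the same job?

265/11 days

Total work is 5·53 = 265 crew-days.
With 11 crews: 265/11 days.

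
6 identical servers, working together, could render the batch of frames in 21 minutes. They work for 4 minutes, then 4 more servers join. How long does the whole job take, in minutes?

71/5 minutes

One server does 1/126 of the job per minute.
After 4 minutes with 6 servers, 4/21 is done (17/21 left).
With 10 servers the rate is 10/126 = 5/63, so the rest takes 17/21 ÷ 5/63 = 51/5 minutes.
Total = 4 + 51/5 = 71/5 minutes.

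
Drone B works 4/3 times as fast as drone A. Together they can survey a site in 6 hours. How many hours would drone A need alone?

14 hours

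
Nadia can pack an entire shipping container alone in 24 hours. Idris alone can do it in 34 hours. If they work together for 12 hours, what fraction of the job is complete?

29/34

Combined rate: 1/24 + 1/34 = (17 + 12)/408 = 29/408 per hour.
In 12 hours they complete 12·29/408 = 29/34 of the job.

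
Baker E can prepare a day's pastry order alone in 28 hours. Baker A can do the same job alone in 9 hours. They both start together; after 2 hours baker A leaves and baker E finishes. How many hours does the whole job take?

In the first 2 hours the combined rate is 37/252, so 37/126 of the job is done, leaving 89/126.
After baker A leaves the rate is 1/28 per hour; the remaining 89/126 takes 178/9 hours.
Total = 2 + 178/9 = 196/9 hours.

196/9 hours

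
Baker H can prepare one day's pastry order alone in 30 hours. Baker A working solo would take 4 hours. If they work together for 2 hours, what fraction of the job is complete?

Combined rate: 1/30 + 1/4 = (2 + 15)/60 = 17/60 per hour.
In 2 hours they complete 2·17/60 = 17/30 of the job.

17/30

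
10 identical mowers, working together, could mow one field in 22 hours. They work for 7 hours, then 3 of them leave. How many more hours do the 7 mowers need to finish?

One mower does 1/220 of the job per hour.
After 7 hours with 10 mowers, 7/22 is done (15/22 left).
With 7 mowers the rate is 7/220, so the rest takes 15/22 ÷ 7/220 = 150/7 hours.

150/7 hours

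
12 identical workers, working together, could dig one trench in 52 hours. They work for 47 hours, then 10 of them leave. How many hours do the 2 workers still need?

30 hours

One worker does 1/624 of the job per hour.
After 47 hours with 12 workers, 47/52 is done (5/52 left).
With 2 workers the rate is 2/624 = 1/312, so the rest takes 5/52 ÷ 1/312 = 30 hours.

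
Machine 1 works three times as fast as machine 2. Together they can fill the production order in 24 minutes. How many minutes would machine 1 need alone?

Let machine 2's rate be r; then machine 1's rate is 3r, so together (3 + 1)r = 4r = 1/24.
Thus r = 1/96 per minute.
Machine 2 alone: 96 minutes; machine 1 alone: 32 minutes.

32 minutes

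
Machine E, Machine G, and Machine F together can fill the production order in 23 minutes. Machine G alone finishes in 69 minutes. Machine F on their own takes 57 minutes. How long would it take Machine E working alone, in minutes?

Combined rate is 1/23 per minute.
Known contribution: 1/69 + 1/57 = (19 + 23)/1311 = 42/1311 = 14/437 per minute.
So Machine E's rate is 1/23 − 14/437 = 5/437, meaning 437/5 minutes alone.

437/5 minutes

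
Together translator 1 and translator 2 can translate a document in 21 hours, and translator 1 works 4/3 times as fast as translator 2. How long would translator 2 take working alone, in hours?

Let translator 2's rate be r; then translator 1's rate is (4/3)r, so together (4/3 + 1)r = (7/3)r = 1/21.
Thus r = 1/49 per hour.
Translator 2 alone: 49 hours; translator 1 alone: 147/4 hours.

49 hours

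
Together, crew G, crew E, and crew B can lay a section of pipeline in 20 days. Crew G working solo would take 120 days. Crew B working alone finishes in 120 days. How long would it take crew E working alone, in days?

30 days

Combined rate is 1/20 per day.
Known contribution: 1/120 + 1/120 = (1 + 1)/120 = 2/120 = 1/60 per day.
So crew E's rate is 1/20 − 1/60 = 1/30, meaning 30 days alone.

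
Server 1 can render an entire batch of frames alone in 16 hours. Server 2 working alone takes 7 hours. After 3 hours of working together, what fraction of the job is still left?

Combined rate: 1/16 + 1/7 = (7 + 16)/112 = 23/112 per hour.
In 3 hours they complete 3·23/112 = 69/112 of the job.
So 43/112 remains.

43/112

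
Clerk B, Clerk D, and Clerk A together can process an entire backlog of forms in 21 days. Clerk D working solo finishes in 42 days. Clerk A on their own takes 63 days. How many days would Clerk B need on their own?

126 days

Combined rate is 1/21 per day.
Known contribution: 1/42 + 1/63 = (3 + 2)/126 = 5/126 per day.
So Clerk B's rate is 1/21 − 5/126 = 1/126, meaning 126 days alone.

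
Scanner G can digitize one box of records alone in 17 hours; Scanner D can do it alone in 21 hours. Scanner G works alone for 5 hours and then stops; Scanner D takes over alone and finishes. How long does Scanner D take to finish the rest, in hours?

In 5 hours Scanner G does 5/17 of the job, leaving 12/17.
Scanner D works at 1/21 per hour, so finishing takes 12/17 ÷ 1/21 = 252/17 hours.

252/17 hours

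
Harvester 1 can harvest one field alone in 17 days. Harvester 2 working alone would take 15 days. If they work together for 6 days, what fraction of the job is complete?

Combined rate: 1/17 + 1/15 = (15 + 17)/255 = 32/255 per day.
In 6 days they complete 6·32/255 = 64/85 of the job.

64/85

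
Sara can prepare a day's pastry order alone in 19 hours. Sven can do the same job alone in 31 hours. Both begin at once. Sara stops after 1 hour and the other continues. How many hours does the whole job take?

In the first 1 hour the combined rate is 50/589, so 50/589 of the job is done, leaving 539/589.
After Sara leaves the rate is 1/31 per hour; the remaining 539/589 takes 539/19 hours.
Total = 1 + 539/19 = 558/19 hours.

558/19 hours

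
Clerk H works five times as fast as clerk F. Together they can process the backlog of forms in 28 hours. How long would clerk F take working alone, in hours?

168 hours

Let clerk F's rate be r; then clerk H's rate is 5r, so together (5 + 1)r = 6r = 1/28.
Thus r = 1/168 per hour.
Clerk F alone: 168 hours; clerk H alone: 168/5 hours.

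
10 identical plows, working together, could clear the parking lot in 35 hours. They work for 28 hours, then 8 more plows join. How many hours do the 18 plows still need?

35/9 hours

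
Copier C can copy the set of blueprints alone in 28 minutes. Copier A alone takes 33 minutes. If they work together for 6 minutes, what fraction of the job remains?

Combined rate: 1/28 + 1/33 = (33 + 28)/924 = 61/924 per minute.
In 6 minutes they complete 6·61/924 = 61/154 of the job.
So 93/154 remains.

93/154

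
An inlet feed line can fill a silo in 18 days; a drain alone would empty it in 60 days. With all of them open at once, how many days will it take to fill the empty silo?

Net rate = 1/18 − 1/60 = (10 − 3)/180 = 7/180 per day.
Filling time = 1 ÷ (7/180) = 180/7 days.

180/7 days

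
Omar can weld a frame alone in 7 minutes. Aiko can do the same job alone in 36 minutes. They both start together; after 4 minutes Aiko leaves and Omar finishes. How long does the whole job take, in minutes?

In the first 4 minutes the combined rate is 43/252, so 43/63 of the job is done, leaving 20/63.
After Aiko leaves the rate is 1/7 per minute; the remaining 20/63 takes 20/9 minutes.
Total = 4 + 20/9 = 56/9 minutes.

56/9 minutes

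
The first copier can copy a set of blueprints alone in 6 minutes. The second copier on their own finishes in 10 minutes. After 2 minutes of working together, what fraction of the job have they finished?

8/15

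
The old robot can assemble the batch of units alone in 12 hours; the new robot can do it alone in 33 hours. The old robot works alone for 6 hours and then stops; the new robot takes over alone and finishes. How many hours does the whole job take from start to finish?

In 6 hours the old robot does 6/12 = 1/2 of the job, leaving 1/2.
The new robot works at 1/33 per hour, so finishing takes 1/2 ÷ 1/33 = 33/2 hours.
Total time = 6 + 33/2 = 45/2 hours.

45/2 hours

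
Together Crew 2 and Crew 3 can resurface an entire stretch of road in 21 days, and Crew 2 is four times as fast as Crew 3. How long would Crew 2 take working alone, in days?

105/4 days

Let Crew 3's rate be r; then Crew 2's rate is 4r, so together (4 + 1)r = 5r = 1/21.
Thus r = 1/105 per day.
Crew 3 alone: 105 days; Crew 2 alone: 105/4 days.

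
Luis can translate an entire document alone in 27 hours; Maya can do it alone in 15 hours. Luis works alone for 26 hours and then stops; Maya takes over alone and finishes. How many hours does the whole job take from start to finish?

239/9 hours

In 26 hours Luis does 26/27 of the job, leaving 1/27.
Maya works at 1/15 per hour, so finishing takes 1/27 ÷ 1/15 = 5/9 hours.
Total time = 26 + 5/9 = 239/9 hours.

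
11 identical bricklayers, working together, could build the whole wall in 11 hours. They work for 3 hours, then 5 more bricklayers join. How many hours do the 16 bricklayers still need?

11/2 hours

One bricklayer does 1/121 of the job per hour.
After 3 hours with 11 bricklayers, 3/11 is done (8/11 left).
With 16 bricklayers the rate is 16/121, so the rest takes 8/11 ÷ 16/121 = 11/2 hours.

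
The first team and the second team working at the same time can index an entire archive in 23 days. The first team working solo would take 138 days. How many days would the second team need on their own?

Combined rate is 1/23 per day.
Known contribution: 1/138 per day.
So the second team's rate is 1/23 − 1/138 = 5/138, meaning 138/5 days alone.

138/5 days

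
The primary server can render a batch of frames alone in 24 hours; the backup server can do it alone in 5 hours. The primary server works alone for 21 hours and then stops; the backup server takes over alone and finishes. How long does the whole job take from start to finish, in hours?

In 21 hours the primary server does 21/24 = 7/8 of the job, leaving 1/8.
The backup server works at 1/5 per hour, so finishing takes 1/8 ÷ 1/5 = 5/8 hours.
Total time = 21 + 5/8 = 173/8 hours.

173/8 hours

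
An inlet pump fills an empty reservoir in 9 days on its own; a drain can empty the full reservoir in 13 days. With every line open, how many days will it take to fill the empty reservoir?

Net rate = 1/9 − 1/13 = (13 − 9)/117 = 4/117 per day.
Filling time = 1 ÷ (4/117) = 117/4 days.

117/4 days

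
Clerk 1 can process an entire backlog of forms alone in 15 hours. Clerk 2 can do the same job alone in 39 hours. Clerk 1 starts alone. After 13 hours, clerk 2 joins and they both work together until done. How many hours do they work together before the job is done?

13/9 hours

In the first 13 hours clerk 1 alone does 13/15 of the job, leaving 2/15.
Once everyone is working, combined rate: 1/15 + 1/39 = (13 + 5)/195 = 18/195 = 6/65 per hour.
Remaining 2/15 at 6/65 per hour takes 13/9 hours.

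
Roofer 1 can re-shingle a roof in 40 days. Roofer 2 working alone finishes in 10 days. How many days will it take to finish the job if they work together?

8 days

With two workers the combined time is the product over the sum: 40·10/(40+10) = 400/50 = 8 days.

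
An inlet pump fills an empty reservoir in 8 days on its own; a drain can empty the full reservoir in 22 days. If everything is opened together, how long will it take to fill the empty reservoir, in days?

88/7 days

Net rate = 1/8 − 1/22 = (11 − 4)/88 = 7/88 per day.
Filling time = 1 ÷ (7/88) = 88/7 days.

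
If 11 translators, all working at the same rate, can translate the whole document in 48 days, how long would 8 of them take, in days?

66 days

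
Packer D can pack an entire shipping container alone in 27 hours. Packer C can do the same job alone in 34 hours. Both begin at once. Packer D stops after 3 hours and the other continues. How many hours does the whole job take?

In the first 3 hours the combined rate is 61/918, so 61/306 of the job is done, leaving 245/306.
After Packer D leaves the rate is 1/34 per hour; the remaining 245/306 takes 245/9 hours.
Total = 3 + 245/9 = 272/9 hours.

272/9 hours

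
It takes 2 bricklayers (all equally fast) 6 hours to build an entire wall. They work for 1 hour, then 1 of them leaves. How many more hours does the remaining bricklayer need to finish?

10 hours

One bricklayer does 1/12 of the job per hour.
After 1 hour with 2 bricklayers, 1/6 is done (5/6 left).
With 1 bricklayer the rate is 1/12, so the rest takes 5/6 ÷ 1/12 = 10 hours.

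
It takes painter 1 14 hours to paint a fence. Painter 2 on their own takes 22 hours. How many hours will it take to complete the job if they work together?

Combined rate: 1/14 + 1/22 = (11 + 7)/154 = 18/154 = 9/77 per hour.
Time = 1 ÷ (9/77) = 77/9 hours.

77/9 hours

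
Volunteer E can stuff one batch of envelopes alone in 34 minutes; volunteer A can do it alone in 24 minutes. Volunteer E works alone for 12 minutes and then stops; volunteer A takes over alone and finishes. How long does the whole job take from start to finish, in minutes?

468/17 minutes

In 12 minutes volunteer E does 12/34 = 6/17 of the job, leaving 11/17.
Volunteer A works at 1/24 per minute, so finishing takes 11/17 ÷ 1/24 = 264/17 minutes.
Total time = 12 + 264/17 = 468/17 minutes.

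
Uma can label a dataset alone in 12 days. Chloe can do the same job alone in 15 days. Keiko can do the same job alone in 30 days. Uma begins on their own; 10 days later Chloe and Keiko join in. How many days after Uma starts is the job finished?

In the first 10 days Uma alone does 10/12 = 5/6 of the job, leaving 1/6.
Once everyone is working, combined rate: 1/12 + 1/15 + 1/30 = (5 + 4 + 2)/60 = 11/60 per day.
Remaining 1/6 at 11/60 per day takes 10/11 days.
Total from the start = 10 + 10/11 = 120/11 days.

120/11 days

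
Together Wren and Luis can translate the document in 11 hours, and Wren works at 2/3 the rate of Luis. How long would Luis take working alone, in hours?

55/3 hours

Let Luis's rate be r; then Wren's rate is (2/3)r, so together (2/3 + 1)r = (5/3)r = 1/11.
Thus r = 3/55 per hour.
Luis alone: 55/3 hours; Wren alone: 55/2 hours.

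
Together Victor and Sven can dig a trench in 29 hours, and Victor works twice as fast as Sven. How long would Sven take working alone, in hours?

Let Sven's rate be r; then Victor's rate is 2r, so together (2 + 1)r = 3r = 1/29.
Thus r = 1/87 per hour.
Sven alone: 87 hours; Victor alone: 87/2 hours.

87 hours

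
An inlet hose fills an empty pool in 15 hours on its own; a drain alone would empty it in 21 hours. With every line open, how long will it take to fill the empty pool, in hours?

105/2 hours

Net rate = 1/15 − 1/21 = (7 − 5)/105 = 2/105 per hour.
Filling time = 1 ÷ (2/105) = 105/2 hours.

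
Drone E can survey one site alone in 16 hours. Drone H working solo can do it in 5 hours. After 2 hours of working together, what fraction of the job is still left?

19/40

Combined rate: 1/16 + 1/5 = (5 + 16)/80 = 21/80 per hour.
In 2 hours they complete 2·21/80 = 21/40 of the job.
So 19/40 remains.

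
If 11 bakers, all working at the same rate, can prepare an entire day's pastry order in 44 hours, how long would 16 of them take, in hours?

Total work is 11·44 = 484 baker-hours.
With 16 bakers: 484/16 = 121/4 hours.

121/4 hours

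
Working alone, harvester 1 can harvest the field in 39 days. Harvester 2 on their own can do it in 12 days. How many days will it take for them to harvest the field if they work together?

156/17 days

Combined rate: 1/39 + 1/12 = (4 + 13)/156 = 17/156 per day.
Time = 1 ÷ (17/156) = 156/17 days.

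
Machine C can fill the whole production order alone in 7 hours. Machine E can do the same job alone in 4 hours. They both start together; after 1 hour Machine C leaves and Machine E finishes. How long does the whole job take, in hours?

24/7 hours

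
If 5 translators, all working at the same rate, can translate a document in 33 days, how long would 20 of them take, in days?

Total work is 5·33 = 165 translator-days.
With 20 translators: 165/20 = 33/4 days.

33/4 days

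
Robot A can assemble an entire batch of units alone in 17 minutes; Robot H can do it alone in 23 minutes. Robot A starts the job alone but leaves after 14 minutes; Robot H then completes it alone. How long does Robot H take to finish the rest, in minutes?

69/17 minutes

In 14 minutes Robot A does 14/17 of the job, leaving 3/17.
Robot H works at 1/23 per minute, so finishing takes 3/17 ÷ 1/23 = 69/17 minutes.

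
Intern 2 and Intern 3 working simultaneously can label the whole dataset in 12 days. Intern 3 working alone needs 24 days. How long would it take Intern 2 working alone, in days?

24 days

Combined rate is 1/12 per day.
Known contribution: 1/24 per day.
So Intern 2's rate is 1/12 − 1/24 = 1/24, meaning 24 days alone.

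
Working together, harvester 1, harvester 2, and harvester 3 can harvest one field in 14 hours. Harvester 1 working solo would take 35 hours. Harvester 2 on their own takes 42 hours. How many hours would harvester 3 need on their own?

105/2 hours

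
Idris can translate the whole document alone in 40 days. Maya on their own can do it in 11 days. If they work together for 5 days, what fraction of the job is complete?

Combined rate: 1/40 + 1/11 = (11 + 40)/440 = 51/440 per day.
In 5 days they complete 5·51/440 = 51/88 of the job.

51/88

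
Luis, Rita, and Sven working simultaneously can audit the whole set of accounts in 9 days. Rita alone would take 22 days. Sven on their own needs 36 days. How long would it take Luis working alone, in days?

Combined rate is 1/9 per day.
Known contribution: 1/22 + 1/36 = (18 + 11)/396 = 29/396 per day.
So Luis's rate is 1/9 − 29/396 = 5/132, meaning 132/5 days alone.

132/5 days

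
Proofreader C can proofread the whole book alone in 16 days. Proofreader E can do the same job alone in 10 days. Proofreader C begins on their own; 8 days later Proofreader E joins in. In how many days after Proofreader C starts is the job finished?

In the first 8 days Proofreader C alone does 8/16 = 1/2 of the job, leaving 1/2.
Once everyone is working, combined rate: 1/16 + 1/10 = (5 + 8)/80 = 13/80 per day.
Remaining 1/2 at 13/80 per day takes 40/13 days.
Total from the start = 8 + 40/13 = 144/13 days.

144/13 days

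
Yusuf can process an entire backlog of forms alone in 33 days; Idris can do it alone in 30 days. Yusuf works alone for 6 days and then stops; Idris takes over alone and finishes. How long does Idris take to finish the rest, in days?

270/11 days

In 6 days Yusuf does 6/33 = 2/11 of the job, leaving 9/11.
Idris works at 1/30 per day, so finishing takes 9/11 ÷ 1/30 = 270/11 days.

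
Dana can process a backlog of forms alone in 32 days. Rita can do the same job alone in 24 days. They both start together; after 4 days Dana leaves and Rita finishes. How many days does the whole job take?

21 days

In the first 4 days the combined rate is 7/96, so 7/24 of the job is done, leaving 17/24.
After Dana leaves the rate is 1/24 per day; the remaining 17/24 takes 17 days.
Total = 4 + 17 = 21 days.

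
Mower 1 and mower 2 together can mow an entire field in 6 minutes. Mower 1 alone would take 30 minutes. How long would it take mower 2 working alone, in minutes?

15/2 minutes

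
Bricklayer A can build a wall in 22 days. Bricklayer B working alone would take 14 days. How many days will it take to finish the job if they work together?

Combined rate: 1/22 + 1/14 = (7 + 11)/154 = 18/154 = 9/77 per day.
Time = 1 ÷ (9/77) = 77/9 days.

77/9 days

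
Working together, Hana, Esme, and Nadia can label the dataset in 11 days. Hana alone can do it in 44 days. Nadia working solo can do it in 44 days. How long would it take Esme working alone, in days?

22 days

Combined rate is 1/11 per day.
Known contribution: 1/44 + 1/44 = (1 + 1)/44 = 2/44 = 1/22 per day.
So Esme's rate is 1/11 − 1/22 = 1/22, meaning 22 days alone.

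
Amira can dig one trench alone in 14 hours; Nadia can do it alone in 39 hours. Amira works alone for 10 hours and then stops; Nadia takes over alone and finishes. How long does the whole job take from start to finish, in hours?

148/7 hours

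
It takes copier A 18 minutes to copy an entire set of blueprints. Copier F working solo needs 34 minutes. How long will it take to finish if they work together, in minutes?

153/13 minutes

Combined rate: 1/18 + 1/34 = (17 + 9)/306 = 26/306 = 13/153 per minute.
Time = 1 ÷ (13/153) = 153/13 minutes.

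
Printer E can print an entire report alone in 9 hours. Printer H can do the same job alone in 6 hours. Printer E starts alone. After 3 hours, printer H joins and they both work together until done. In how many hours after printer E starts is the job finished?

In the first 3 hours printer E alone does 3/9 = 1/3 of the job, leaving 2/3.
Once everyone is working, combined rate: 1/9 + 1/6 = (2 + 3)/18 = 5/18 per hour.
Remaining 2/3 at 5/18 per hour takes 12/5 hours.
Total from the start = 3 + 12/5 = 27/5 hours.

27/5 hours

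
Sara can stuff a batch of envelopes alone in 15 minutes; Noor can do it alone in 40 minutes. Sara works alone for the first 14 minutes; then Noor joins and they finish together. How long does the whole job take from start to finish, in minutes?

162/11 minutes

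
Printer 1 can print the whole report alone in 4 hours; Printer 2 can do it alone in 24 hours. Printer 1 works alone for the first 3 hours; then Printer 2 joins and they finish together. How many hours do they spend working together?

6/7 hours

In 3 hours Printer 1 does 3/4 of the job, leaving 1/4.
Printer 1 and Printer 2 together work at 7/24 per hour, so finishing takes 1/4 ÷ 7/24 = 6/7 hours.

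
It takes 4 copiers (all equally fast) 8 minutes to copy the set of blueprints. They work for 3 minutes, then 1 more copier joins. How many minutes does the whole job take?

7 minutes

One copier does 1/32 of the job per minute.
After 3 minutes with 4 copiers, 3/8 is done (5/8 left).
With 5 copiers the rate is 5/32, so the rest takes 5/8 ÷ 5/32 = 4 minutes.
Total = 3 + 4 = 7 minutes.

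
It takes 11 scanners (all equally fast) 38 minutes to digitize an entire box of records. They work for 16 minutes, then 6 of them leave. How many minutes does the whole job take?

One scanner does 1/418 of the job per minute.
After 16 minutes with 11 scanners, 8/19 is done (11/19 left).
With 5 scanners the rate is 5/418, so the rest takes 11/19 ÷ 5/418 = 242/5 minutes.
Total = 16 + 242/5 = 322/5 minutes.

322/5 minutes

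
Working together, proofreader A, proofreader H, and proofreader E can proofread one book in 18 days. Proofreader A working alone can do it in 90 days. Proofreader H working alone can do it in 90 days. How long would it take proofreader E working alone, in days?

30 days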